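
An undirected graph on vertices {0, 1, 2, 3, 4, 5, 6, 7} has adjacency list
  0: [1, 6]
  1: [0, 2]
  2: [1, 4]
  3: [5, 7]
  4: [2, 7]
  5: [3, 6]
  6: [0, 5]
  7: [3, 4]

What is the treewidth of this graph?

2

A width-2 tree decomposition is:
Bags: B1 = {0, 5, 6}  B2 = {0, 1, 5}  B3 = {1, 2, 5}  B4 = {2, 4, 5}  B5 = {4, 5, 7}  B6 = {3, 5, 7}
Tree: B1–B2, B2–B3, B3–B4, B4–B5, B5–B6
Each bag holds 3 vertices, so the decomposition has width 2, which upper-bounds the treewidth. Since 5–6–0–1–2–4–7–3–5 is a cycle in G, G is not acyclic. Forests are exactly the graphs of treewidth ≤ 1, so tw(G) ≥ 2. Hence tw(G) = 2 exactly.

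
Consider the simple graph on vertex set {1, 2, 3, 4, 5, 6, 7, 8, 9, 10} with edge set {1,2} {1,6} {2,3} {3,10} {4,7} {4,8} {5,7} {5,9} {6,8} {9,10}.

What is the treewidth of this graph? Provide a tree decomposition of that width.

The largest bag has 3 vertices, giving width 2; this decomposition certifies tw(G) ≤ 2. For the lower bound, G contains the cycle 6–8–4–7–5–9–10–3–2–1–6, so G is not a forest; only forests have treewidth ≤ 1, hence tw(G) ≥ 2. Therefore the treewidth is 2.

Treewidth 2.
One optimal decomposition is:
Bags: B1 = {4, 6, 8}  B2 = {4, 6, 7}  B3 = {5, 6, 7}  B4 = {5, 6, 9}  B5 = {6, 9, 10}  B6 = {3, 6, 10}  B7 = {2, 3, 6}  B8 = {1, 2, 6}
Tree: B1–B2, B2–B3, B3–B4, B4–B5, B5–B6, B6–B7, B7–B8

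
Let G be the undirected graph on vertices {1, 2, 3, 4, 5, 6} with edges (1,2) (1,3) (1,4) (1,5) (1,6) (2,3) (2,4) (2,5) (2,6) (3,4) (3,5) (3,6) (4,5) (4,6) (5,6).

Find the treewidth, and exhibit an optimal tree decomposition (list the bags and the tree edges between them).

Treewidth 5.
One optimal decomposition is:
Bags: B1 = {1, 2, 3, 4, 5, 6}
Tree: (single bag)

A single bag containing all 6 vertices is trivially a valid decomposition of width 5. Conversely, {1, 2, 3, 4, 5, 6} is a clique of size 6, and the vertices of any clique must share a bag in every tree decomposition; so some bag has ≥ 6 vertices and tw(G) ≥ 5. Combining the bounds, tw(G) = 5.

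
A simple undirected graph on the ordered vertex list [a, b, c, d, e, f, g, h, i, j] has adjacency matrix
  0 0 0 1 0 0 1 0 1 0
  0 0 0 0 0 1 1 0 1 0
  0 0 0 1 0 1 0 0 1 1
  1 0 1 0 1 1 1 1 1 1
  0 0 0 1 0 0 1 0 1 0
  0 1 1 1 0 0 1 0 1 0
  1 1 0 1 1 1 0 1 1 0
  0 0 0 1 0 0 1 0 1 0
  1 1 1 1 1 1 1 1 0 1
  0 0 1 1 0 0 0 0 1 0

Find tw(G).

3

A width-3 tree decomposition is:
Bags: B1 = {d, g, h, i}  B2 = {d, e, g, i}  B3 = {d, f, g, i}  B4 = {a, d, g, i}  B5 = {c, d, f, i}  B6 = {c, d, i, j}  B7 = {b, f, g, i}
Tree: B1–B2, B2–B3, B3–B4, B3–B5, B5–B6, B3–B7
Each bag holds 4 vertices, so the decomposition has width 3, which upper-bounds the treewidth. On the other hand G contains the 4-clique {d, e, g, i}. A clique must lie in a single bag of any decomposition, so no decomposition can have width below 3. Therefore the treewidth is 3.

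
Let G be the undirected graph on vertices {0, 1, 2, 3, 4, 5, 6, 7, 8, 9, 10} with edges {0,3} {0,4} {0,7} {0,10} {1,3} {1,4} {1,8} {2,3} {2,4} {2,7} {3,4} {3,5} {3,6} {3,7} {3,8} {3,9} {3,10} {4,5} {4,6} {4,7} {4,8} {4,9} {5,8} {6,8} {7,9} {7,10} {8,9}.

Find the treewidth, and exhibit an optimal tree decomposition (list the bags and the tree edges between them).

Treewidth 3.
Bags: B1 = {3, 4, 5, 8}  B2 = {3, 4, 8, 9}  B3 = {3, 4, 6, 8}  B4 = {3, 4, 7, 9}  B5 = {1, 3, 4, 8}  B6 = {2, 3, 4, 7}  B7 = {0, 3, 4, 7}  B8 = {0, 3, 7, 10}
Tree: B1–B2, B1–B3, B2–B4, B1–B5, B4–B6, B4–B7, B7–B8

The largest bag has 4 vertices, giving width 3; this decomposition certifies tw(G) ≤ 3. For the lower bound, the 4 vertices {0, 3, 7, 10} are pairwise adjacent, and any tree decomposition puts a clique entirely inside one bag — forcing width ≥ 3. Hence tw(G) = 3 exactly.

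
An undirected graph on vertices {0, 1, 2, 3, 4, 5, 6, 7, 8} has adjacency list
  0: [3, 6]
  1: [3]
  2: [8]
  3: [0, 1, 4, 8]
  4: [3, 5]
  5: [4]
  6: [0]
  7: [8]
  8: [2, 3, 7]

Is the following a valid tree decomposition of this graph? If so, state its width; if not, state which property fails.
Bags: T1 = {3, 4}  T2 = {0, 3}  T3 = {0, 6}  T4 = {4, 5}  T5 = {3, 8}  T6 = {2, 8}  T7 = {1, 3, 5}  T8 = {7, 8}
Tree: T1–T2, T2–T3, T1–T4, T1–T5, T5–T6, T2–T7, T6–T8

A tree decomposition must satisfy three properties: every vertex lies in some bag; for every edge, both endpoints lie together in some bag; and for every vertex, the bags containing it form a connected subtree. Here bags containing vertex 5 are not connected in the tree, so the decomposition is invalid.

No — bags containing vertex 5 are not connected in the tree.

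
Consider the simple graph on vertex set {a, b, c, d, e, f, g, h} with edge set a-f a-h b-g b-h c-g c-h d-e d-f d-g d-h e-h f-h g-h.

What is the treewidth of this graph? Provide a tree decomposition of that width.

Treewidth 2.
One optimal decomposition is:
Bags: B1 = {d, f, h}  B2 = {d, g, h}  B3 = {b, g, h}  B4 = {d, e, h}  B5 = {c, g, h}  B6 = {a, f, h}
Tree: B1–B2, B2–B3, B2–B4, B3–B5, B1–B6

Every bag has size at most 3, so the width is 3 − 1 = 2 and tw(G) ≤ 2. On the other hand G contains the 3-clique {d, g, h}. A clique must lie in a single bag of any decomposition, so no decomposition can have width below 2. The upper and lower bounds meet at 2, so that is the treewidth.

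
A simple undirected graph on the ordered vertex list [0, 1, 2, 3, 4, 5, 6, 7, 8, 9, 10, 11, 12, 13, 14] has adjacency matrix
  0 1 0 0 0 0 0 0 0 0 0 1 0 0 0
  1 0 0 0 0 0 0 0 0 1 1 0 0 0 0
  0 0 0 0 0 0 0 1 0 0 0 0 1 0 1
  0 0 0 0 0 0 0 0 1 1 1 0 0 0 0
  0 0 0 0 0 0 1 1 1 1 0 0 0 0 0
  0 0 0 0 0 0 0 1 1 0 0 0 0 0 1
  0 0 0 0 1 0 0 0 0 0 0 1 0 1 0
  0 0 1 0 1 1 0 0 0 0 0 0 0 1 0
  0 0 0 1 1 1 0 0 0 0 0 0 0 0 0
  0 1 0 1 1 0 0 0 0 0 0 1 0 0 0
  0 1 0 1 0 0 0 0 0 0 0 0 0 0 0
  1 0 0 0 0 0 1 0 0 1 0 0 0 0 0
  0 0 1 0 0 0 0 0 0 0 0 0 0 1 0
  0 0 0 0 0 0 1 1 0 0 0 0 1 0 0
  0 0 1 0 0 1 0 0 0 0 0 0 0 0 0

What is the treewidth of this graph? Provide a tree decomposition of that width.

Treewidth 3.
Bags: B1 = {0, 1, 10, 11}  B2 = {1, 9, 10, 11}  B3 = {3, 9, 10, 11}  B4 = {3, 6, 9, 11}  B5 = {3, 4, 6, 9}  B6 = {3, 4, 6, 8}  B7 = {4, 6, 8, 13}  B8 = {4, 7, 8, 13}  B9 = {5, 7, 8, 13}  B10 = {5, 7, 12, 13}  B11 = {2, 5, 7, 12}  B12 = {2, 5, 12, 14}
Tree: B1–B2, B2–B3, B3–B4, B4–B5, B5–B6, B6–B7, B7–B8, B8–B9, B9–B10, B10–B11, B11–B12

The largest bag has 4 vertices, giving width 3; this decomposition certifies tw(G) ≤ 3. For the lower bound: the 4 vertex sets {0,1,10}, {11}, {9}, {3,4,6,8} are disjoint, each induces a connected subgraph, and every pair is joined by at least one edge of G. Contracting each set to a single vertex therefore yields K_{4} as a minor, and since treewidth is minor-monotone, tw(G) ≥ tw(K_{4}) = 3. The upper and lower bounds meet at 3, so that is the treewidth.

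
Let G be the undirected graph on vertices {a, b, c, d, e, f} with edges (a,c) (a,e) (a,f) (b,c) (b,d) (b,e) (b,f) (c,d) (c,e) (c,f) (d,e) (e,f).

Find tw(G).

3

A width-3 tree decomposition is:
Bags: B1 = {a, c, e, f}  B2 = {b, c, e, f}  B3 = {b, c, d, e}
Tree: B1–B2, B2–B3
The largest bag has 4 vertices, giving width 3; this decomposition certifies tw(G) ≤ 3. On the other hand G contains the 4-clique {b, c, d, e}. A clique must lie in a single bag of any decomposition, so no decomposition can have width below 3. The upper and lower bounds meet at 3, so that is the treewidth.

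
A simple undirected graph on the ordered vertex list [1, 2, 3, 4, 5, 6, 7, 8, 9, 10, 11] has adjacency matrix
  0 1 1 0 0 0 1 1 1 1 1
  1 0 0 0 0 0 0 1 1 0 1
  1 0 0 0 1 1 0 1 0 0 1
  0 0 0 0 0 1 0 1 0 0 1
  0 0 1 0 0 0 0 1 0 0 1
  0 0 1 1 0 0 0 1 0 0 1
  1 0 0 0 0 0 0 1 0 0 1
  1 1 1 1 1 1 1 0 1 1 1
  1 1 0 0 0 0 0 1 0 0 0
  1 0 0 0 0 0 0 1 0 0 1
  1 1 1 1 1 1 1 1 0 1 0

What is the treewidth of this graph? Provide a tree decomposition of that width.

The largest bag has 4 vertices, giving width 3; this decomposition certifies tw(G) ≤ 3. For the lower bound, the 4 vertices {1, 2, 8, 9} are pairwise adjacent, and any tree decomposition puts a clique entirely inside one bag — forcing width ≥ 3. Therefore the treewidth is 3.

Treewidth 3.
One optimal decomposition is:
Bags: B1 = {1, 3, 8, 11}  B2 = {1, 2, 8, 11}  B3 = {1, 8, 10, 11}  B4 = {3, 5, 8, 11}  B5 = {3, 6, 8, 11}  B6 = {1, 2, 8, 9}  B7 = {1, 7, 8, 11}  B8 = {4, 6, 8, 11}
Tree: B1–B2, B2–B3, B1–B4, B1–B5, B2–B6, B2–B7, B5–B8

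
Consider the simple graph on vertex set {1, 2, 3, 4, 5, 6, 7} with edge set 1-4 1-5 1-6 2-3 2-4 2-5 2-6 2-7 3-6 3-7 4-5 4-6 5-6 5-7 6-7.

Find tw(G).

A width-3 tree decomposition is:
Bags: B1 = {2, 4, 5, 6}  B2 = {2, 5, 6, 7}  B3 = {2, 3, 6, 7}  B4 = {1, 4, 5, 6}
Tree: B1–B2, B2–B3, B1–B4
Each bag holds 4 vertices, so the decomposition has width 3, which upper-bounds the treewidth. For the lower bound, the 4 vertices {1, 4, 5, 6} are pairwise adjacent, and any tree decomposition puts a clique entirely inside one bag — forcing width ≥ 3. The upper and lower bounds meet at 3, so that is the treewidth.

3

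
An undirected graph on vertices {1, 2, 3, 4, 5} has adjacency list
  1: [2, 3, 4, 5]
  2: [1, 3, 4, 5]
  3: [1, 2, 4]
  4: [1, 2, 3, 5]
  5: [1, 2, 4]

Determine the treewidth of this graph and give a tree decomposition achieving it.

Treewidth 3.
Bags: B1 = {1, 2, 4, 5}  B2 = {1, 2, 3, 4}
Tree: B1–B2

The largest bag has 4 vertices, giving width 3; this decomposition certifies tw(G) ≤ 3. For the lower bound, the 4 vertices {1, 2, 3, 4} are pairwise adjacent, and any tree decomposition puts a clique entirely inside one bag — forcing width ≥ 3. Therefore the treewidth is 3.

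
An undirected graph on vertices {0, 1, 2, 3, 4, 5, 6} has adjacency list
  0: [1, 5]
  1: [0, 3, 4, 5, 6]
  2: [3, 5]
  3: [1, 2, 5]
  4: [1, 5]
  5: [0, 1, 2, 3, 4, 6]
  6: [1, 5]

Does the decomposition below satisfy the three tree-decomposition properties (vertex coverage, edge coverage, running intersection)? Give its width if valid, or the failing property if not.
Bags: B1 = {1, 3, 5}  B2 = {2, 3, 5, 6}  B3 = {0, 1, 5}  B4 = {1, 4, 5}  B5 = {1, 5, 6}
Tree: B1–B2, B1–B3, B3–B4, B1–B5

No — bags containing vertex 6 are not connected in the tree.

A tree decomposition must satisfy three properties: every vertex lies in some bag; for every edge, both endpoints lie together in some bag; and for every vertex, the bags containing it form a connected subtree. Here bags containing vertex 6 are not connected in the tree, so the decomposition is invalid.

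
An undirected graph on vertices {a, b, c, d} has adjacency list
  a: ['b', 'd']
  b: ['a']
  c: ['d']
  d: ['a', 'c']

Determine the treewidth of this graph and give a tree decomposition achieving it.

Every bag has size at most 2, so the width is 2 − 1 = 1 and tw(G) ≤ 1. Since G has at least one edge (e.g. c–d), it is not an edgeless graph, so tw(G) ≥ 1. Therefore the treewidth is 1.

Treewidth 1.
One optimal decomposition is:
Bags: B1 = {c, d}  B2 = {a, d}  B3 = {a, b}
Tree: B1–B2, B2–B3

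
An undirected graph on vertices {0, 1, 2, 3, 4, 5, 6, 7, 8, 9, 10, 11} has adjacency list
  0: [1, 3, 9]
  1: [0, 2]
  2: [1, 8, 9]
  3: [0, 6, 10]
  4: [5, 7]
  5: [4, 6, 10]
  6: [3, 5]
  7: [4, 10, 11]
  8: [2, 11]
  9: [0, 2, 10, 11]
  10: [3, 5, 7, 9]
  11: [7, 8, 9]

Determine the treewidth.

3

A width-3 tree decomposition is:
Bags: B1 = {3, 4, 5, 6}  B2 = {3, 4, 5, 10}  B3 = {3, 4, 7, 10}  B4 = {0, 3, 7, 10}  B5 = {0, 7, 9, 10}  B6 = {0, 7, 9, 11}  B7 = {0, 1, 9, 11}  B8 = {1, 2, 9, 11}  B9 = {1, 2, 8, 11}
Tree: B1–B2, B2–B3, B3–B4, B4–B5, B5–B6, B6–B7, B7–B8, B8–B9
Each bag holds 4 vertices, so the decomposition has width 3, which upper-bounds the treewidth. For the lower bound: the 4 vertex sets {4,5,6}, {3}, {10}, {0,7,9,11} are disjoint, each induces a connected subgraph, and every pair is joined by at least one edge of G. Contracting each set to a single vertex therefore yields K_{4} as a minor, and since treewidth is minor-monotone, tw(G) ≥ tw(K_{4}) = 3. Combining the bounds, tw(G) = 3.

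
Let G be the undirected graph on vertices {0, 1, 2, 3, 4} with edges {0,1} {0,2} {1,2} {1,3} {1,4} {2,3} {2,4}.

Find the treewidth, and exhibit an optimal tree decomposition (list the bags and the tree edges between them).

Each bag holds 3 vertices, so the decomposition has width 2, which upper-bounds the treewidth. Conversely, {0, 1, 2} is a clique of size 3, and the vertices of any clique must share a bag in every tree decomposition; so some bag has ≥ 3 vertices and tw(G) ≥ 2. The upper and lower bounds meet at 2, so that is the treewidth.

Treewidth 2.
One such decomposition:
Bags: B1 = {0, 1, 2}  B2 = {1, 2, 3}  B3 = {1, 2, 4}
Tree: B1–B2, B1–B3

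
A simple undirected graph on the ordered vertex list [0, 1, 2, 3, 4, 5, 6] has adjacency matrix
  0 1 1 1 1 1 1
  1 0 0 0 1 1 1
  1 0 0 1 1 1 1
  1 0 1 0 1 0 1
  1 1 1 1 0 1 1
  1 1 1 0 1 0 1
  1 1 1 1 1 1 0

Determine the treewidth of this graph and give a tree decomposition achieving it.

Treewidth 4.
Bags: B1 = {0, 2, 4, 5, 6}  B2 = {0, 1, 4, 5, 6}  B3 = {0, 2, 3, 4, 6}
Tree: B1–B2, B1–B3

Each bag holds 5 vertices, so the decomposition has width 4, which upper-bounds the treewidth. On the other hand G contains the 5-clique {0, 1, 4, 5, 6}. A clique must lie in a single bag of any decomposition, so no decomposition can have width below 4. The upper and lower bounds meet at 4, so that is the treewidth.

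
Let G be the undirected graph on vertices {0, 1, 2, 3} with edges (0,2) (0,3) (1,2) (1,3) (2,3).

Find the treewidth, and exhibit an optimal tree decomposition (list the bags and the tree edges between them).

The largest bag has 3 vertices, giving width 2; this decomposition certifies tw(G) ≤ 2. On the other hand G contains the 3-clique {0, 2, 3}. A clique must lie in a single bag of any decomposition, so no decomposition can have width below 2. The upper and lower bounds meet at 2, so that is the treewidth.

Treewidth 2.
One such decomposition:
Bags: B1 = {1, 2, 3}  B2 = {0, 2, 3}
Tree: B1–B2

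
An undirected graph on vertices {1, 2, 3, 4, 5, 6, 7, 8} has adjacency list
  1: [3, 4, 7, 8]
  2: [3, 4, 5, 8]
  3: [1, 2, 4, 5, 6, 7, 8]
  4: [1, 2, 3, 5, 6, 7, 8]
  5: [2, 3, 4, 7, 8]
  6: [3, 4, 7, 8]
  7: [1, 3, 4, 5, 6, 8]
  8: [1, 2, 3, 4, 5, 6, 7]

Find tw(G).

A width-4 tree decomposition is:
Bags: B1 = {1, 3, 4, 7, 8}  B2 = {3, 4, 6, 7, 8}  B3 = {3, 4, 5, 7, 8}  B4 = {2, 3, 4, 5, 8}
Tree: B1–B2, B2–B3, B3–B4
Each bag holds 5 vertices, so the decomposition has width 4, which upper-bounds the treewidth. For the lower bound, the 5 vertices {2, 3, 4, 5, 8} are pairwise adjacent, and any tree decomposition puts a clique entirely inside one bag — forcing width ≥ 4. Therefore the treewidth is 4.

4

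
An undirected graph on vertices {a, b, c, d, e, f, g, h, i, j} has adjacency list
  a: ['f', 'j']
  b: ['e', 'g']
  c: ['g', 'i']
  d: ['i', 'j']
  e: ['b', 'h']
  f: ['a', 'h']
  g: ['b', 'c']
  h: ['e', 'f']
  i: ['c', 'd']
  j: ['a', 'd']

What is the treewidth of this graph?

2

A width-2 tree decomposition is:
Bags: B1 = {a, f, h}  B2 = {a, h, j}  B3 = {d, h, j}  B4 = {d, h, i}  B5 = {c, h, i}  B6 = {c, g, h}  B7 = {b, g, h}  B8 = {b, e, h}
Tree: B1–B2, B2–B3, B3–B4, B4–B5, B5–B6, B6–B7, B7–B8
Each bag holds 3 vertices, so the decomposition has width 2, which upper-bounds the treewidth. For the lower bound, G contains the cycle h–f–a–j–d–i–c–g–b–e–h, so G is not a forest; only forests have treewidth ≤ 1, hence tw(G) ≥ 2. Combining the bounds, tw(G) = 2.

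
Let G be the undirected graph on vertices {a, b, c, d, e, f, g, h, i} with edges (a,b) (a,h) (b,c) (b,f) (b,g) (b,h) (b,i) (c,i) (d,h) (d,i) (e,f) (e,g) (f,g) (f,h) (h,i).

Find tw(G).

2

A width-2 tree decomposition is:
Bags: B1 = {a, b, h}  B2 = {b, h, i}  B3 = {b, f, h}  B4 = {d, h, i}  B5 = {b, f, g}  B6 = {e, f, g}  B7 = {b, c, i}
Tree: B1–B2, B1–B3, B2–B4, B3–B5, B5–B6, B2–B7
Every bag has size at most 3, so the width is 3 − 1 = 2 and tw(G) ≤ 2. On the other hand G contains the 3-clique {d, h, i}. A clique must lie in a single bag of any decomposition, so no decomposition can have width below 2. Combining the bounds, tw(G) = 2.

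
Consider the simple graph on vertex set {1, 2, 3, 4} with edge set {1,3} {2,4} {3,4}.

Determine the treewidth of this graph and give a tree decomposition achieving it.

Each bag holds 2 vertices, so the decomposition has width 1, which upper-bounds the treewidth. Since G has at least one edge (e.g. 1–3), it is not an edgeless graph, so tw(G) ≥ 1. The upper and lower bounds meet at 1, so that is the treewidth.

Treewidth 1.
One such decomposition:
Bags: B1 = {1, 3}  B2 = {3, 4}  B3 = {2, 4}
Tree: B1–B2, B2–B3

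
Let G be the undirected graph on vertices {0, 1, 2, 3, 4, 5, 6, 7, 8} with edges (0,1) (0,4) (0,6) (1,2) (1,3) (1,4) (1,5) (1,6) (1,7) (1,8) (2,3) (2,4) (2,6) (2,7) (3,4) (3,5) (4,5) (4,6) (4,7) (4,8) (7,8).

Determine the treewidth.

3

A width-3 tree decomposition is:
Bags: B1 = {1, 2, 3, 4}  B2 = {1, 2, 4, 6}  B3 = {1, 3, 4, 5}  B4 = {1, 2, 4, 7}  B5 = {1, 4, 7, 8}  B6 = {0, 1, 4, 6}
Tree: B1–B2, B1–B3, B1–B4, B4–B5, B2–B6
Each bag holds 4 vertices, so the decomposition has width 3, which upper-bounds the treewidth. Conversely, {0, 1, 4, 6} is a clique of size 4, and the vertices of any clique must share a bag in every tree decomposition; so some bag has ≥ 4 vertices and tw(G) ≥ 3. Hence tw(G) = 3 exactly.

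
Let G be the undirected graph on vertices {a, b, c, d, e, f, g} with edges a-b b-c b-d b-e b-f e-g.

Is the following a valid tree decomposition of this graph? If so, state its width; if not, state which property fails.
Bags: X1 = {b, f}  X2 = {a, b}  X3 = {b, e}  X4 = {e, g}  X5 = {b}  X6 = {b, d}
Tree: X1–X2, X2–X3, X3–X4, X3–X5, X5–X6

A tree decomposition must satisfy three properties: every vertex lies in some bag; for every edge, both endpoints lie together in some bag; and for every vertex, the bags containing it form a connected subtree. Here vertex c appears in no bag, so the decomposition is invalid.

No — vertex c appears in no bag.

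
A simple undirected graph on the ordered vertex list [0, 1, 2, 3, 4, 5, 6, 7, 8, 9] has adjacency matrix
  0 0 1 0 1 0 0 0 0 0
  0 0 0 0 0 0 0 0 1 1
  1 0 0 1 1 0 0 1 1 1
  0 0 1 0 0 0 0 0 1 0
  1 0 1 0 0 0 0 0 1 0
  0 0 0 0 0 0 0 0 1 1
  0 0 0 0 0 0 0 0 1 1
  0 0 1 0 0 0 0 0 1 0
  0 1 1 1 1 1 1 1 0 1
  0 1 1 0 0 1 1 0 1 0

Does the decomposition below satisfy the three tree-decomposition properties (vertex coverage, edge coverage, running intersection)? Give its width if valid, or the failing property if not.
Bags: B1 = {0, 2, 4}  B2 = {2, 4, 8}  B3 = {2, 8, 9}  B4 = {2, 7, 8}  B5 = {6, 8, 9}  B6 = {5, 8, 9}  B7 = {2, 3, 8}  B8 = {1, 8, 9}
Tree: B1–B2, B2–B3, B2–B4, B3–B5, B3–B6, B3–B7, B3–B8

Every vertex of G appears in some bag (union = {0, 1, 2, 3, 4, 5, 6, 7, 8, 9}); every edge is covered by a bag; and for each vertex v the set of bags containing v is connected in the bag tree. The decomposition is therefore valid. The largest bag has 3 vertices, so the width is 2.

Yes; width 2.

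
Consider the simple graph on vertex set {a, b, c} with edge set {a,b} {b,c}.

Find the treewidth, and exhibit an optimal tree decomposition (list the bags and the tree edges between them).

Treewidth 1.
One such decomposition:
Bags: B1 = {b, c}  B2 = {a, b}
Tree: B1–B2

The largest bag has 2 vertices, giving width 1; this decomposition certifies tw(G) ≤ 1. Since G has at least one edge (e.g. b–c), it is not an edgeless graph, so tw(G) ≥ 1. Hence tw(G) = 1 exactly.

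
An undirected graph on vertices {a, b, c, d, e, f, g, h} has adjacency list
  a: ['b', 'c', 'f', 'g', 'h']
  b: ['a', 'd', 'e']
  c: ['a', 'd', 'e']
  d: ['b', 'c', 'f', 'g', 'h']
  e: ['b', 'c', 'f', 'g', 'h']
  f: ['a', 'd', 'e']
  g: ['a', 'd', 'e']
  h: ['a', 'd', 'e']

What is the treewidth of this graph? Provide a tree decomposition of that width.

The largest bag has 4 vertices, giving width 3; this decomposition certifies tw(G) ≤ 3. For the lower bound: the 4 vertex sets {d,g}, {a,h}, {e}, {b} are disjoint, each induces a connected subgraph, and every pair is joined by at least one edge of G. Contracting each set to a single vertex therefore yields K_{4} as a minor, and since treewidth is minor-monotone, tw(G) ≥ tw(K_{4}) = 3. Hence tw(G) = 3 exactly.

Treewidth 3.
One optimal decomposition is:
Bags: B1 = {a, d, e, g}  B2 = {a, d, e, h}  B3 = {a, b, d, e}  B4 = {a, c, d, e}  B5 = {a, d, e, f}
Tree: B1–B2, B2–B3, B3–B4, B4–B5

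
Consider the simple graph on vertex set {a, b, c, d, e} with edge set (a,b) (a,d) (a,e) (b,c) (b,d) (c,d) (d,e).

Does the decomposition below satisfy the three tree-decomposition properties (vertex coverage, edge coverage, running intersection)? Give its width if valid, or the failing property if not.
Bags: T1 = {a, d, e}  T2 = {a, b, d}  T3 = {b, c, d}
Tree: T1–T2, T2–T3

Yes; width 2.

Every vertex of G appears in some bag (union = {a, b, c, d, e}); every edge is covered by a bag; and for each vertex v the set of bags containing v is connected in the bag tree. The decomposition is therefore valid. The largest bag has 3 vertices, so the width is 2.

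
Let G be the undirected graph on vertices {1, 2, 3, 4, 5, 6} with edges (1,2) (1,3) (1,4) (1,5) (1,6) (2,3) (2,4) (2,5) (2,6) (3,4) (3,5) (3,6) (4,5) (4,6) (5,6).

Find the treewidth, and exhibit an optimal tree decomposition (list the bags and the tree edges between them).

With just one bag of size 6, the width is 6 − 1 = 5, so tw(G) ≤ 5. Conversely, {1, 2, 3, 4, 5, 6} is a clique of size 6, and the vertices of any clique must share a bag in every tree decomposition; so some bag has ≥ 6 vertices and tw(G) ≥ 5. Therefore the treewidth is 5.

Treewidth 5.
One such decomposition:
Bags: B1 = {1, 2, 3, 4, 5, 6}
Tree: (single bag)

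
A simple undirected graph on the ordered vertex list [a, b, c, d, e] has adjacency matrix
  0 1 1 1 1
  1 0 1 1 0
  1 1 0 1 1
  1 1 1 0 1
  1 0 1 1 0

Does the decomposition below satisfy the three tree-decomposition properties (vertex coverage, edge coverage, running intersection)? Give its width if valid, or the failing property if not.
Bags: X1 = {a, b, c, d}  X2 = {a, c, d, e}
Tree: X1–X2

Yes; width 3.

Vertex coverage: the bags together contain {a, b, c, d, e}, the full vertex set. Edge coverage: each edge of G has both endpoints in at least one bag. Running intersection: for every vertex, the bags containing it form a connected subtree. All three properties hold, so this is a valid tree decomposition of width max|bag| − 1 = 3, and hence tw(G) ≤ 3.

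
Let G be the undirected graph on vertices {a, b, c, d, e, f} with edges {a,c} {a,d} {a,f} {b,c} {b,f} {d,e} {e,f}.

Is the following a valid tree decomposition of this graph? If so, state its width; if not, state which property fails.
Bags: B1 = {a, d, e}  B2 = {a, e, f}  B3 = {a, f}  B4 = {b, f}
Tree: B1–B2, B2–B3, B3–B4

A tree decomposition must satisfy three properties: every vertex lies in some bag; for every edge, both endpoints lie together in some bag; and for every vertex, the bags containing it form a connected subtree. Here vertex c appears in no bag, so the decomposition is invalid.

No — vertex c appears in no bag.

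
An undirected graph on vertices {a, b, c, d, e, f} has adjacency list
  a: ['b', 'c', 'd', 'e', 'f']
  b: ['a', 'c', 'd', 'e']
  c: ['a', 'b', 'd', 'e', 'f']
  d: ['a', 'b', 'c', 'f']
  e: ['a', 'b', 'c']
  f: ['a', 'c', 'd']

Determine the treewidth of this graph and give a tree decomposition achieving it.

Treewidth 3.
One optimal decomposition is:
Bags: B1 = {a, b, c, e}  B2 = {a, b, c, d}  B3 = {a, c, d, f}
Tree: B1–B2, B2–B3

Each bag holds 4 vertices, so the decomposition has width 3, which upper-bounds the treewidth. Conversely, {a, c, d, f} is a clique of size 4, and the vertices of any clique must share a bag in every tree decomposition; so some bag has ≥ 4 vertices and tw(G) ≥ 3. The upper and lower bounds meet at 3, so that is the treewidth.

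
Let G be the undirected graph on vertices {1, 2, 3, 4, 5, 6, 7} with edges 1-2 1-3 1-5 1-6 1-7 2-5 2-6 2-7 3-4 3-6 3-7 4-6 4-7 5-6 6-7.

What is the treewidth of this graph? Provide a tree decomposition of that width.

Treewidth 3.
Bags: B1 = {3, 4, 6, 7}  B2 = {1, 3, 6, 7}  B3 = {1, 2, 6, 7}  B4 = {1, 2, 5, 6}
Tree: B1–B2, B2–B3, B3–B4

The largest bag has 4 vertices, giving width 3; this decomposition certifies tw(G) ≤ 3. Conversely, {1, 2, 5, 6} is a clique of size 4, and the vertices of any clique must share a bag in every tree decomposition; so some bag has ≥ 4 vertices and tw(G) ≥ 3. The upper and lower bounds meet at 3, so that is the treewidth.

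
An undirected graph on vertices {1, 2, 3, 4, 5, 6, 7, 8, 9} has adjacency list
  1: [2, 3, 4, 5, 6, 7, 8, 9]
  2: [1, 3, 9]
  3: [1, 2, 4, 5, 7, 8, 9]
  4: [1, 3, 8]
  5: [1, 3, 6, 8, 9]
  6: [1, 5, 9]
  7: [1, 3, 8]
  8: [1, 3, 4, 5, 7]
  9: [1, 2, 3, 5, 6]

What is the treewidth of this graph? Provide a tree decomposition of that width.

Each bag holds 4 vertices, so the decomposition has width 3, which upper-bounds the treewidth. For the lower bound, the 4 vertices {1, 3, 4, 8} are pairwise adjacent, and any tree decomposition puts a clique entirely inside one bag — forcing width ≥ 3. The upper and lower bounds meet at 3, so that is the treewidth.

Treewidth 3.
Bags: B1 = {1, 3, 7, 8}  B2 = {1, 3, 5, 8}  B3 = {1, 3, 5, 9}  B4 = {1, 3, 4, 8}  B5 = {1, 2, 3, 9}  B6 = {1, 5, 6, 9}
Tree: B1–B2, B2–B3, B2–B4, B3–B5, B3–B6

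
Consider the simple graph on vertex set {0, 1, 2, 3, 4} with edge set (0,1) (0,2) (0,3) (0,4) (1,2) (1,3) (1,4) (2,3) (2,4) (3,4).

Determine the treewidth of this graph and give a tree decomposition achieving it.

Treewidth 4.
Bags: B1 = {0, 1, 2, 3, 4}
Tree: (single bag)

With just one bag of size 5, the width is 5 − 1 = 4, so tw(G) ≤ 4. For the lower bound, the 5 vertices {0, 1, 2, 3, 4} are pairwise adjacent, and any tree decomposition puts a clique entirely inside one bag — forcing width ≥ 4. The upper and lower bounds meet at 4, so that is the treewidth.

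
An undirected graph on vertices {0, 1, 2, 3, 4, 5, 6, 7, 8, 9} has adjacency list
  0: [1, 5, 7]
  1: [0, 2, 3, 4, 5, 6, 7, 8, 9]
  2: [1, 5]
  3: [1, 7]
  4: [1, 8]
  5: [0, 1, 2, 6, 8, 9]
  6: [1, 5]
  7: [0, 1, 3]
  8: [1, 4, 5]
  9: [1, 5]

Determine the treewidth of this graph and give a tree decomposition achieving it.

Treewidth 2.
Bags: B1 = {1, 2, 5}  B2 = {1, 5, 8}  B3 = {1, 5, 9}  B4 = {0, 1, 5}  B5 = {1, 4, 8}  B6 = {0, 1, 7}  B7 = {1, 5, 6}  B8 = {1, 3, 7}
Tree: B1–B2, B1–B3, B3–B4, B2–B5, B4–B6, B3–B7, B6–B8

The largest bag has 3 vertices, giving width 2; this decomposition certifies tw(G) ≤ 2. On the other hand G contains the 3-clique {1, 3, 7}. A clique must lie in a single bag of any decomposition, so no decomposition can have width below 2. Hence tw(G) = 2 exactly.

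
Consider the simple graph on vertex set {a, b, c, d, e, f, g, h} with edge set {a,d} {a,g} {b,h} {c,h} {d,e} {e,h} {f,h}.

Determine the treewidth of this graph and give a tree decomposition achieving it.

The largest bag has 2 vertices, giving width 1; this decomposition certifies tw(G) ≤ 1. G has an edge, so its treewidth is at least 1. The upper and lower bounds meet at 1, so that is the treewidth.

Treewidth 1.
One such decomposition:
Bags: B1 = {d, e}  B2 = {e, h}  B3 = {b, h}  B4 = {a, d}  B5 = {a, g}  B6 = {c, h}  B7 = {f, h}
Tree: B1–B2, B2–B3, B1–B4, B4–B5, B3–B6, B3–B7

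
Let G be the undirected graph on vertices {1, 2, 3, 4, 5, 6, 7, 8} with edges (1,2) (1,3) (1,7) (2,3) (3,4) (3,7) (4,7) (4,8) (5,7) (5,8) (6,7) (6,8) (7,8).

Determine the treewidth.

A width-2 tree decomposition is:
Bags: B1 = {4, 7, 8}  B2 = {5, 7, 8}  B3 = {3, 4, 7}  B4 = {1, 3, 7}  B5 = {1, 2, 3}  B6 = {6, 7, 8}
Tree: B1–B2, B1–B3, B3–B4, B4–B5, B2–B6
Each bag holds 3 vertices, so the decomposition has width 2, which upper-bounds the treewidth. Conversely, {1, 2, 3} is a clique of size 3, and the vertices of any clique must share a bag in every tree decomposition; so some bag has ≥ 3 vertices and tw(G) ≥ 2. The upper and lower bounds meet at 2, so that is the treewidth.

2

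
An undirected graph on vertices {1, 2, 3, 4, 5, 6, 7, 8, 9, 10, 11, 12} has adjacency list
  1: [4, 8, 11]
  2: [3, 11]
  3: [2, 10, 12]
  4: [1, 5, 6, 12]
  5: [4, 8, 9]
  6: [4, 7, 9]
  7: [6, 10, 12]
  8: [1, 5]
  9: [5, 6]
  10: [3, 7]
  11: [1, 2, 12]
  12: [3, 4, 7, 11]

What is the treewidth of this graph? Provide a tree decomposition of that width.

Treewidth 3.
One optimal decomposition is:
Bags: B1 = {5, 6, 8, 9}  B2 = {4, 5, 6, 8}  B3 = {1, 4, 6, 8}  B4 = {1, 4, 6, 7}  B5 = {1, 4, 7, 12}  B6 = {1, 7, 11, 12}  B7 = {7, 10, 11, 12}  B8 = {3, 10, 11, 12}  B9 = {2, 3, 10, 11}
Tree: B1–B2, B2–B3, B3–B4, B4–B5, B5–B6, B6–B7, B7–B8, B8–B9

Each bag holds 4 vertices, so the decomposition has width 3, which upper-bounds the treewidth. For the lower bound: the 4 vertex sets {5,8,9}, {6}, {4}, {1,7,11,12} are disjoint, each induces a connected subgraph, and every pair is joined by at least one edge of G. Contracting each set to a single vertex therefore yields K_{4} as a minor, and since treewidth is minor-monotone, tw(G) ≥ tw(K_{4}) = 3. The upper and lower bounds meet at 3, so that is the treewidth.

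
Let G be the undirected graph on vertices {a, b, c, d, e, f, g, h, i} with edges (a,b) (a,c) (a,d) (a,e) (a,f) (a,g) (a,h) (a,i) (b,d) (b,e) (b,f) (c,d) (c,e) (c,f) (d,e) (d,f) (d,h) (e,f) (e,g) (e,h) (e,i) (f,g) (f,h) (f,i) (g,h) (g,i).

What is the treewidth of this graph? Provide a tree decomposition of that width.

Each bag holds 5 vertices, so the decomposition has width 4, which upper-bounds the treewidth. Conversely, {a, d, e, f, h} is a clique of size 5, and the vertices of any clique must share a bag in every tree decomposition; so some bag has ≥ 5 vertices and tw(G) ≥ 4. Combining the bounds, tw(G) = 4.

Treewidth 4.
One such decomposition:
Bags: B1 = {a, d, e, f, h}  B2 = {a, e, f, g, h}  B3 = {a, c, d, e, f}  B4 = {a, e, f, g, i}  B5 = {a, b, d, e, f}
Tree: B1–B2, B1–B3, B2–B4, B1–B5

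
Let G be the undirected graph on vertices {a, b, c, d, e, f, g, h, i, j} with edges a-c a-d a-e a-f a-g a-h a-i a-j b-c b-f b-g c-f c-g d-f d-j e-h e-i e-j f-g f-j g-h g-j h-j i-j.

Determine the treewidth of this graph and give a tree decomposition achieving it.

Every bag has size at most 4, so the width is 4 − 1 = 3 and tw(G) ≤ 3. On the other hand G contains the 4-clique {a, e, h, j}. A clique must lie in a single bag of any decomposition, so no decomposition can have width below 3. The upper and lower bounds meet at 3, so that is the treewidth.

Treewidth 3.
Bags: B1 = {a, c, f, g}  B2 = {b, c, f, g}  B3 = {a, f, g, j}  B4 = {a, g, h, j}  B5 = {a, e, h, j}  B6 = {a, d, f, j}  B7 = {a, e, i, j}
Tree: B1–B2, B1–B3, B3–B4, B4–B5, B3–B6, B5–B7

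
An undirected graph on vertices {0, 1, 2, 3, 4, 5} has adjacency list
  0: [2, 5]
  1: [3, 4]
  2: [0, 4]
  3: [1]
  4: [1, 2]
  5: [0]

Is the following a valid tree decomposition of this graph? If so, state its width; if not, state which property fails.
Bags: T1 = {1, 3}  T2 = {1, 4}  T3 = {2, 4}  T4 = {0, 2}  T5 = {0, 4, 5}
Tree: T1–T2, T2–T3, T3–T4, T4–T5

A tree decomposition must satisfy three properties: every vertex lies in some bag; for every edge, both endpoints lie together in some bag; and for every vertex, the bags containing it form a connected subtree. Here bags containing vertex 4 are not connected in the tree, so the decomposition is invalid.

No — bags containing vertex 4 are not connected in the tree.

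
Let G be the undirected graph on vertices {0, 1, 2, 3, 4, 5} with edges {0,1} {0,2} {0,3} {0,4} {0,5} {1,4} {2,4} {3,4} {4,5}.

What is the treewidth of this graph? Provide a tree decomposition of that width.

Each bag holds 3 vertices, so the decomposition has width 2, which upper-bounds the treewidth. On the other hand G contains the 3-clique {0, 1, 4}. A clique must lie in a single bag of any decomposition, so no decomposition can have width below 2. The upper and lower bounds meet at 2, so that is the treewidth.

Treewidth 2.
One such decomposition:
Bags: B1 = {0, 3, 4}  B2 = {0, 4, 5}  B3 = {0, 2, 4}  B4 = {0, 1, 4}
Tree: B1–B2, B2–B3, B1–B4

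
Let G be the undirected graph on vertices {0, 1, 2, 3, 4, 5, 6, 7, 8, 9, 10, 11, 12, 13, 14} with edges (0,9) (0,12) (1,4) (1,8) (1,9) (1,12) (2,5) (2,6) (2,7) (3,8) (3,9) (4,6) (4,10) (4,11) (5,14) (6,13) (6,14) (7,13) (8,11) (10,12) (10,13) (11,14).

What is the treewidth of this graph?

3

A width-3 tree decomposition is:
Bags: B1 = {0, 3, 8, 9}  B2 = {0, 1, 8, 9}  B3 = {0, 1, 8, 12}  B4 = {1, 8, 11, 12}  B5 = {1, 4, 11, 12}  B6 = {4, 10, 11, 12}  B7 = {4, 10, 11, 14}  B8 = {4, 6, 10, 14}  B9 = {6, 10, 13, 14}  B10 = {5, 6, 13, 14}  B11 = {2, 5, 6, 13}  B12 = {2, 5, 7, 13}
Tree: B1–B2, B2–B3, B3–B4, B4–B5, B5–B6, B6–B7, B7–B8, B8–B9, B9–B10, B10–B11, B11–B12
Every bag has size at most 4, so the width is 4 − 1 = 3 and tw(G) ≤ 3. For the lower bound: the 4 vertex sets {0,3,9}, {8}, {1}, {4,10,11,12} are disjoint, each induces a connected subgraph, and every pair is joined by at least one edge of G. Contracting each set to a single vertex therefore yields K_{4} as a minor, and since treewidth is minor-monotone, tw(G) ≥ tw(K_{4}) = 3. Therefore the treewidth is 3.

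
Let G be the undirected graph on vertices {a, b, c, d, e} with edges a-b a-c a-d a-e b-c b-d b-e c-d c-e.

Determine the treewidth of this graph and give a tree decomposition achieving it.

Each bag holds 4 vertices, so the decomposition has width 3, which upper-bounds the treewidth. Conversely, {a, b, c, d} is a clique of size 4, and the vertices of any clique must share a bag in every tree decomposition; so some bag has ≥ 4 vertices and tw(G) ≥ 3. Hence tw(G) = 3 exactly.

Treewidth 3.
One such decomposition:
Bags: B1 = {a, b, c, d}  B2 = {a, b, c, e}
Tree: B1–B2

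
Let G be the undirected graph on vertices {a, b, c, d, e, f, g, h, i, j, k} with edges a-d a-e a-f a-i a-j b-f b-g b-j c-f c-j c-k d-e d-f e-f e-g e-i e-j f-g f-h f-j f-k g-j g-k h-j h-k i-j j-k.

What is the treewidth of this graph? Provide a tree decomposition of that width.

Every bag has size at most 4, so the width is 4 − 1 = 3 and tw(G) ≤ 3. On the other hand G contains the 4-clique {a, d, e, f}. A clique must lie in a single bag of any decomposition, so no decomposition can have width below 3. Hence tw(G) = 3 exactly.

Treewidth 3.
One such decomposition:
Bags: B1 = {f, g, j, k}  B2 = {e, f, g, j}  B3 = {f, h, j, k}  B4 = {a, e, f, j}  B5 = {a, e, i, j}  B6 = {b, f, g, j}  B7 = {a, d, e, f}  B8 = {c, f, j, k}
Tree: B1–B2, B1–B3, B2–B4, B4–B5, B2–B6, B4–B7, B1–B8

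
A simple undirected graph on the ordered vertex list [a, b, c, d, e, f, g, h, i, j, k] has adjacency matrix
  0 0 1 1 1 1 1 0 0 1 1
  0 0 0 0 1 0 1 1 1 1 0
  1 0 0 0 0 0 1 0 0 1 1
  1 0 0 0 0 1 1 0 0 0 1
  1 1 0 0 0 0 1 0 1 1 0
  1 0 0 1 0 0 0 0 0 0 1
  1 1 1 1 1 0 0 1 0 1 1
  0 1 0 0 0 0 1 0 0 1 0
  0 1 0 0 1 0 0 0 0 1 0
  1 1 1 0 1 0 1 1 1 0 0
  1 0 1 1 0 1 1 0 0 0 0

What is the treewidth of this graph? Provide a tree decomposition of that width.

Every bag has size at most 4, so the width is 4 − 1 = 3 and tw(G) ≤ 3. On the other hand G contains the 4-clique {b, g, h, j}. A clique must lie in a single bag of any decomposition, so no decomposition can have width below 3. Combining the bounds, tw(G) = 3.

Treewidth 3.
One optimal decomposition is:
Bags: B1 = {b, e, g, j}  B2 = {a, e, g, j}  B3 = {b, e, i, j}  B4 = {a, c, g, j}  B5 = {a, c, g, k}  B6 = {a, d, g, k}  B7 = {b, g, h, j}  B8 = {a, d, f, k}
Tree: B1–B2, B1–B3, B2–B4, B4–B5, B5–B6, B1–B7, B6–B8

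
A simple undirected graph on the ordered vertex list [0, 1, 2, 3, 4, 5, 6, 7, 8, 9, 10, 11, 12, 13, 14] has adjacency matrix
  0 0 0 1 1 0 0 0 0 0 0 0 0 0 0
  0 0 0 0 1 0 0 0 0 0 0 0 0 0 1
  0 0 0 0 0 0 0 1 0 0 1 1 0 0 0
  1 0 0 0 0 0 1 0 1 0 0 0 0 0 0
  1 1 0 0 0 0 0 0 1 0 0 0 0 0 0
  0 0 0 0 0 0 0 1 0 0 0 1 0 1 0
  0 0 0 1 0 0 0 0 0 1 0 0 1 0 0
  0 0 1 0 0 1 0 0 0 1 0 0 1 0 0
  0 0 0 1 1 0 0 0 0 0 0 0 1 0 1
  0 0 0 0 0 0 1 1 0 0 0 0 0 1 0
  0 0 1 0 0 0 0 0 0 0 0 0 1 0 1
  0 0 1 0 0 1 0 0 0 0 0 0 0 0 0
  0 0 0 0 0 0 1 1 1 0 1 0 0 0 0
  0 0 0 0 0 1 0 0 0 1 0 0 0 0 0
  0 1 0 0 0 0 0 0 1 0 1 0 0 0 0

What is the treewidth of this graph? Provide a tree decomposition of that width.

The largest bag has 4 vertices, giving width 3; this decomposition certifies tw(G) ≤ 3. For the lower bound: the 4 vertex sets {0,1,4}, {14}, {8}, {3,6,10,12} are disjoint, each induces a connected subgraph, and every pair is joined by at least one edge of G. Contracting each set to a single vertex therefore yields K_{4} as a minor, and since treewidth is minor-monotone, tw(G) ≥ tw(K_{4}) = 3. Therefore the treewidth is 3.

Treewidth 3.
One such decomposition:
Bags: B1 = {0, 1, 4, 14}  B2 = {0, 4, 8, 14}  B3 = {0, 3, 8, 14}  B4 = {3, 8, 10, 14}  B5 = {3, 8, 10, 12}  B6 = {3, 6, 10, 12}  B7 = {2, 6, 10, 12}  B8 = {2, 6, 7, 12}  B9 = {2, 6, 7, 9}  B10 = {2, 7, 9, 11}  B11 = {5, 7, 9, 11}  B12 = {5, 9, 11, 13}
Tree: B1–B2, B2–B3, B3–B4, B4–B5, B5–B6, B6–B7, B7–B8, B8–B9, B9–B10, B10–B11, B11–B12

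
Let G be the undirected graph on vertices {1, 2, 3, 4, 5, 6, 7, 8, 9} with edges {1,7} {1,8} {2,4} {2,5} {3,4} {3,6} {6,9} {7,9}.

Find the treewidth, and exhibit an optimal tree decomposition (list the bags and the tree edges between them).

The largest bag has 2 vertices, giving width 1; this decomposition certifies tw(G) ≤ 1. Since G has at least one edge (e.g. 5–2), it is not an edgeless graph, so tw(G) ≥ 1. Therefore the treewidth is 1.

Treewidth 1.
One such decomposition:
Bags: B1 = {2, 5}  B2 = {2, 4}  B3 = {3, 4}  B4 = {3, 6}  B5 = {6, 9}  B6 = {7, 9}  B7 = {1, 7}  B8 = {1, 8}
Tree: B1–B2, B2–B3, B3–B4, B4–B5, B5–B6, B6–B7, B7–B8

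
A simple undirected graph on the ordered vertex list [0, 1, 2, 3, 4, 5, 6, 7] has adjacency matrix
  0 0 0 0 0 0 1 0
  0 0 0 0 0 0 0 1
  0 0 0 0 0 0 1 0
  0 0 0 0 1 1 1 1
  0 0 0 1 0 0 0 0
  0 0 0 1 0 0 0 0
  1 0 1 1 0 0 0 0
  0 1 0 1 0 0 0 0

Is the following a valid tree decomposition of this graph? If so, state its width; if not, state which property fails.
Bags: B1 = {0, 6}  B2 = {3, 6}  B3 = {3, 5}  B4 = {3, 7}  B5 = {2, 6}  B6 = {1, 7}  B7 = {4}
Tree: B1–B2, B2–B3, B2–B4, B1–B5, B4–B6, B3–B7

No — edge (3,4) lies in no bag.

A tree decomposition must satisfy three properties: every vertex lies in some bag; for every edge, both endpoints lie together in some bag; and for every vertex, the bags containing it form a connected subtree. Here edge (3,4) lies in no bag, so the decomposition is invalid.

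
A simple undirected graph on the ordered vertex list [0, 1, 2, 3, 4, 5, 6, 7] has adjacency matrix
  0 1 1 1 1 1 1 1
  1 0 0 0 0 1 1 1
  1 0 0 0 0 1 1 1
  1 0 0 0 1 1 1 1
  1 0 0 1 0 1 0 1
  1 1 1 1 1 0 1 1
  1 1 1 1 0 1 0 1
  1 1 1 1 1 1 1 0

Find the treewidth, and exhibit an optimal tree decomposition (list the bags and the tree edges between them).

Treewidth 4.
One optimal decomposition is:
Bags: B1 = {0, 2, 5, 6, 7}  B2 = {0, 1, 5, 6, 7}  B3 = {0, 3, 5, 6, 7}  B4 = {0, 3, 4, 5, 7}
Tree: B1–B2, B1–B3, B3–B4

Each bag holds 5 vertices, so the decomposition has width 4, which upper-bounds the treewidth. Conversely, {0, 3, 4, 5, 7} is a clique of size 5, and the vertices of any clique must share a bag in every tree decomposition; so some bag has ≥ 5 vertices and tw(G) ≥ 4. The upper and lower bounds meet at 4, so that is the treewidth.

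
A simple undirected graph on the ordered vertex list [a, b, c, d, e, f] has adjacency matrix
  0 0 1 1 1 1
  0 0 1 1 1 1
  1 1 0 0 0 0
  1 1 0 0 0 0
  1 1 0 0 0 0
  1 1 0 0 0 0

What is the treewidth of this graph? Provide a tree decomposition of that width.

Every bag has size at most 3, so the width is 3 − 1 = 2 and tw(G) ≤ 2. Since a–e–b–f–a is a cycle in G, G is not acyclic. Forests are exactly the graphs of treewidth ≤ 1, so tw(G) ≥ 2. Combining the bounds, tw(G) = 2.

Treewidth 2.
One such decomposition:
Bags: B1 = {a, b, e}  B2 = {a, b, f}  B3 = {a, b, c}  B4 = {a, b, d}
Tree: B1–B2, B2–B3, B3–B4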